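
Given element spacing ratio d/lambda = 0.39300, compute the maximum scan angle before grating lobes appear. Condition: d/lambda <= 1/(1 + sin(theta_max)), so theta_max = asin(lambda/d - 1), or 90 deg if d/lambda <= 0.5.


lambda/d - 1 = 1/0.39300 - 1 = 1.544529 >= 1
d/lambda <= 0.5, so the array can scan to endfire without grating lobes: theta_max = 90 deg

90 deg


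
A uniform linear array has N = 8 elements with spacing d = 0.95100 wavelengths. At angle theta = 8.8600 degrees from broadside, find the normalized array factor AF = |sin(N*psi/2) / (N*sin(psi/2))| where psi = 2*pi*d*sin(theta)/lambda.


psi = 2*pi*0.95100*sin(8.8600 deg) = 0.9203208 rad
AF = |sin(8*0.9203208/2) / (8*sin(0.9203208/2))| = 0.1446

0.1446


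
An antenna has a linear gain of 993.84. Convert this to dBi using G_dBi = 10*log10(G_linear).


G_dBi = 10 * log10(993.84) = 29.97 dBi

29.97 dBi


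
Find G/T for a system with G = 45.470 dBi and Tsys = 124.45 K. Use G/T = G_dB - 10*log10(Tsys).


G/T = 45.470 - 10*log10(124.45) = 45.470 - 20.94995 = 24.52 dB/K

24.52 dB/K


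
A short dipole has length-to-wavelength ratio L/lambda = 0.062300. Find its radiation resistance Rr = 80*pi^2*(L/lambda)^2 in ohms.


Rr = 80 * pi^2 * (0.062300)^2 = 80 * 9.869604 * 3.881290e-03 = 3.065 ohm

3.065 ohm


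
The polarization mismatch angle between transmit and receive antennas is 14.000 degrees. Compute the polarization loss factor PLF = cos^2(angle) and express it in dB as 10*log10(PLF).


PLF_linear = cos^2(14.000 deg) = 0.9414738
PLF_dB = 10 * log10(0.9414738) = -0.2619 dB

-0.2619 dB


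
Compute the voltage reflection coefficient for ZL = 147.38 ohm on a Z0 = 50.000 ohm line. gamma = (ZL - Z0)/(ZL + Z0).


gamma = (147.38 - 50.000) / (147.38 + 50.000) = 0.4934

0.4934


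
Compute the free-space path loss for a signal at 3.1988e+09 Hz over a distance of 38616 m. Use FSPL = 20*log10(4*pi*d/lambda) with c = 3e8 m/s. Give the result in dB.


lambda = c / f = 3.0000e+08 / 3.1988e+09 = 0.09378517 m
FSPL = 20 * log10(4*pi*38616/0.09378517) = 134.3 dB

134.3 dB


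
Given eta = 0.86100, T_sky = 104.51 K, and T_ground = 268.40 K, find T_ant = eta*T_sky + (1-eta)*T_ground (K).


T_ant = 0.86100 * 104.51 + (1 - 0.86100) * 268.40 = 127.3 K

127.3 K


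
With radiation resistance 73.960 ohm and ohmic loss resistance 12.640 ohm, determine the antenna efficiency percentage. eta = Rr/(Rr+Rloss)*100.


eta = 73.960 / (73.960 + 12.640) * 100 = 85.40%

85.40%


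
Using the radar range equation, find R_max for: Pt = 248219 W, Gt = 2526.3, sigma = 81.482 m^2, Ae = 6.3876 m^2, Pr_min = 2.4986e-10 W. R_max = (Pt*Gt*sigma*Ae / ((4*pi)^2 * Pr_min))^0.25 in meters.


R^4 = 248219*2526.3*81.482*6.3876 / ((4*pi)^2 * 2.4986e-10) = 8.271854e+18
R_max = 8.271854e+18^0.25 = 53629 m

53629 m


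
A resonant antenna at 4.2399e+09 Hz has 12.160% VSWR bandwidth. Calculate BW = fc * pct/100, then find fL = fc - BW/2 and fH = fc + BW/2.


BW = 4.2399e+09 * 12.160/100 = 5.155718e+08 Hz
fL = 4.2399e+09 - 5.155718e+08/2 = 3.982e+09 Hz
fH = 4.2399e+09 + 5.155718e+08/2 = 4.498e+09 Hz

BW=5.156e+08 Hz, fL=3.982e+09 Hz, fH=4.498e+09 Hz


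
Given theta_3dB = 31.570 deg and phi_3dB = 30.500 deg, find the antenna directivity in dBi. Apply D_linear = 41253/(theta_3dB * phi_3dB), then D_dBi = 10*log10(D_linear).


D_linear = 41253 / (31.570 * 30.500) = 42.84312
D_dBi = 10 * log10(42.84312) = 16.32 dBi

16.32 dBi


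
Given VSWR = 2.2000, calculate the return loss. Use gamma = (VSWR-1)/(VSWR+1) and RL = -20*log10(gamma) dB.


gamma = (2.2000 - 1) / (2.2000 + 1) = 0.3750000
RL = -20 * log10(0.3750000) = 8.519 dB

8.519 dB


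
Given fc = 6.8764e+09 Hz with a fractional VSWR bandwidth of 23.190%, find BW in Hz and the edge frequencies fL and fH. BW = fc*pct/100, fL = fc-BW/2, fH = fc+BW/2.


BW = 6.8764e+09 * 23.190/100 = 1.594637e+09 Hz
fL = 6.8764e+09 - 1.594637e+09/2 = 6.079e+09 Hz
fH = 6.8764e+09 + 1.594637e+09/2 = 7.674e+09 Hz

BW=1.595e+09 Hz, fL=6.079e+09 Hz, fH=7.674e+09 Hz


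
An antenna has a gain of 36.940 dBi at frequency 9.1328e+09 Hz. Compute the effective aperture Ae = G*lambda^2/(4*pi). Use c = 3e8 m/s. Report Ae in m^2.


lambda = c / f = 3.0000e+08 / 9.1328e+09 = 0.03284863 m
G_linear = 10^(36.940/10) = 4943.107
Ae = G_linear * lambda^2 / (4*pi) = 4943.107 * 0.03284863^2 / (4*pi) = 0.4244 m^2

0.4244 m^2


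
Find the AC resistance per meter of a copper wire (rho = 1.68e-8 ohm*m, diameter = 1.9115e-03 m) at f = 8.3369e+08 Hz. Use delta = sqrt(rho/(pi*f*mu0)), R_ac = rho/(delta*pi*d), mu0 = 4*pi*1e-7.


delta = sqrt(1.68e-8 / (pi * 8.3369e+08 * 4*pi*1e-7)) = 2.259293e-06 m
R_ac = 1.68e-8 / (2.259293e-06 * pi * 1.9115e-03) = 1.238 ohm/m

1.238 ohm/m


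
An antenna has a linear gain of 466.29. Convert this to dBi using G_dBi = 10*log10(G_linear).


G_dBi = 10 * log10(466.29) = 26.69 dBi

26.69 dBi


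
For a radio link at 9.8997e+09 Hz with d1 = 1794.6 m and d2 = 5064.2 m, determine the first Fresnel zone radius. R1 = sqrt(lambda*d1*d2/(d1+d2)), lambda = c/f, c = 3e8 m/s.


lambda = c / f = 3.0000e+08 / 9.8997e+09 = 0.03030395 m
R1 = sqrt(0.03030395 * 1794.6 * 5064.2 / (1794.6 + 5064.2)) = 6.337 m

6.337 m


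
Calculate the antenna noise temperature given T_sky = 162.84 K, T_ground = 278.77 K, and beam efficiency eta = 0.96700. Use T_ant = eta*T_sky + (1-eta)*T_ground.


T_ant = 0.96700 * 162.84 + (1 - 0.96700) * 278.77 = 166.7 K

166.7 K


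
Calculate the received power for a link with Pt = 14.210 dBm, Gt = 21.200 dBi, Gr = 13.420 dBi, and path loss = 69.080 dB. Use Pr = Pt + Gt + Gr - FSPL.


Pr = 14.210 + 21.200 + 13.420 - 69.080 = -20.25 dBm

-20.25 dBm


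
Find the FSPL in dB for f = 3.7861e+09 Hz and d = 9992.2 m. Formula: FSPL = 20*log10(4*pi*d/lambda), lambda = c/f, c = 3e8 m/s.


lambda = c / f = 3.0000e+08 / 3.7861e+09 = 0.07923721 m
FSPL = 20 * log10(4*pi*9992.2/0.07923721) = 124.0 dB

124.0 dB


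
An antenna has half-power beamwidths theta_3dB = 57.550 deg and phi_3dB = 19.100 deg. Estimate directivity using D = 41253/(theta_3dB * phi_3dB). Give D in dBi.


D_linear = 41253 / (57.550 * 19.100) = 37.52985
D_dBi = 10 * log10(37.52985) = 15.74 dBi

15.74 dBi


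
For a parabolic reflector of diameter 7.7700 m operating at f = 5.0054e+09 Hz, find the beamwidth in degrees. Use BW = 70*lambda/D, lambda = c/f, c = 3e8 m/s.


lambda = c / f = 3.0000e+08 / 5.0054e+09 = 0.05993527 m
BW = 70 * 0.05993527 / 7.7700 = 0.5400 deg

0.5400 deg


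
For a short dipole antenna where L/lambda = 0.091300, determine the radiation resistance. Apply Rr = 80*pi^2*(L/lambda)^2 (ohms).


Rr = 80 * pi^2 * (0.091300)^2 = 80 * 9.869604 * 8.335690e-03 = 6.582 ohm

6.582 ohm


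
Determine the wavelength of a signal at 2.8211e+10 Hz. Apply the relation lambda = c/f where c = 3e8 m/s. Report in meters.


lambda = c / f = 3.0000e+08 / 2.8211e+10 = 0.01063 m

0.01063 m


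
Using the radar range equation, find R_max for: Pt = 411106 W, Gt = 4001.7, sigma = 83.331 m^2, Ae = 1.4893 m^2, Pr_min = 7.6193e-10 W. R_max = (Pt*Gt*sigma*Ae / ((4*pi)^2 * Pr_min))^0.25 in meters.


R^4 = 411106*4001.7*83.331*1.4893 / ((4*pi)^2 * 7.6193e-10) = 1.696885e+18
R_max = 1.696885e+18^0.25 = 36092 m

36092 m


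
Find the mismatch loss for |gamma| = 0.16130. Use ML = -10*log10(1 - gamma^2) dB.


ML = -10 * log10(1 - 0.16130^2) = -10 * log10(0.97398231) = 0.1145 dB

0.1145 dB


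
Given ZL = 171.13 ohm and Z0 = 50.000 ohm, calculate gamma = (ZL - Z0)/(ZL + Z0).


gamma = (171.13 - 50.000) / (171.13 + 50.000) = 0.5478

0.5478


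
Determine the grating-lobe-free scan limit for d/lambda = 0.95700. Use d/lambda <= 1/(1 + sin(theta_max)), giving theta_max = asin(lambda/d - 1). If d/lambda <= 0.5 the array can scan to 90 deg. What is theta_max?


lambda/d - 1 = 1/0.95700 - 1 = 0.04493208
theta_max = asin(0.04493208) = 2.575 deg

2.575 deg


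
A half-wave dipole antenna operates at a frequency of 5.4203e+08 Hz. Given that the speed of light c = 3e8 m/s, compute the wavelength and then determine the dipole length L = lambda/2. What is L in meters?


lambda = c / f = 3.0000e+08 / 5.4203e+08 = 0.5534749 m
L = lambda / 2 = 0.5534749 / 2 = 0.2767 m

0.2767 m


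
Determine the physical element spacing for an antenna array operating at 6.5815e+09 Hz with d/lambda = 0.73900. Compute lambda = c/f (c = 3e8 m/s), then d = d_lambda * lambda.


lambda = c / f = 3.0000e+08 / 6.5815e+09 = 0.04558231 m
d = 0.73900 * 0.04558231 = 0.03369 m

0.03369 m


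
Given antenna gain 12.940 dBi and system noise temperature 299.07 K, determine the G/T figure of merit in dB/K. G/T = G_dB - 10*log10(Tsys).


G/T = 12.940 - 10*log10(299.07) = 12.940 - 24.75773 = -11.82 dB/K

-11.82 dB/K


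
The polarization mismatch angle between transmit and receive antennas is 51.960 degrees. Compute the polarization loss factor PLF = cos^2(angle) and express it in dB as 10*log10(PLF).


PLF_linear = cos^2(51.960 deg) = 0.3797166
PLF_dB = 10 * log10(0.3797166) = -4.205 dB

-4.205 dB


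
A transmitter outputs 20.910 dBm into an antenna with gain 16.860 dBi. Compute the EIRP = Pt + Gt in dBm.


EIRP = Pt + Gt = 20.910 + 16.860 = 37.77 dBm

37.77 dBm


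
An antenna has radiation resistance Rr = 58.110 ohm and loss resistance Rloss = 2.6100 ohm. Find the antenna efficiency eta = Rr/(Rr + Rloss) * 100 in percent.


eta = 58.110 / (58.110 + 2.6100) * 100 = 95.70%

95.70%


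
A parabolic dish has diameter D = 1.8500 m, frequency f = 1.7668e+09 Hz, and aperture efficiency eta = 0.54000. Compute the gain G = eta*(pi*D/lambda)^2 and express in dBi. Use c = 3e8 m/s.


lambda = c / f = 3.0000e+08 / 1.7668e+09 = 0.1697985 m
G_linear = 0.54000 * (pi * 1.8500 / 0.1697985)^2 = 632.6584
G_dBi = 10 * log10(632.6584) = 28.01 dBi

28.01 dBi


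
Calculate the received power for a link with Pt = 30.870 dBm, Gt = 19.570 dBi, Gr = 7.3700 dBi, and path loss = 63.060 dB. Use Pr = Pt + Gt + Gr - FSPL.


Pr = 30.870 + 19.570 + 7.3700 - 63.060 = -5.25 dBm

-5.25 dBm


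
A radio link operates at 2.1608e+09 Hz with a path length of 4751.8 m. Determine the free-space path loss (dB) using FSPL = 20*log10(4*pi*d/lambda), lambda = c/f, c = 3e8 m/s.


lambda = c / f = 3.0000e+08 / 2.1608e+09 = 0.1388375 m
FSPL = 20 * log10(4*pi*4751.8/0.1388375) = 112.7 dB

112.7 dB


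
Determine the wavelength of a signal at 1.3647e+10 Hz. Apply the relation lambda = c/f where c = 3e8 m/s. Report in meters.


lambda = c / f = 3.0000e+08 / 1.3647e+10 = 0.02198 m

0.02198 m


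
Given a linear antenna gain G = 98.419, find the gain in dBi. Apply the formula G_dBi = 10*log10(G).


G_dBi = 10 * log10(98.419) = 19.93 dBi

19.93 dBi


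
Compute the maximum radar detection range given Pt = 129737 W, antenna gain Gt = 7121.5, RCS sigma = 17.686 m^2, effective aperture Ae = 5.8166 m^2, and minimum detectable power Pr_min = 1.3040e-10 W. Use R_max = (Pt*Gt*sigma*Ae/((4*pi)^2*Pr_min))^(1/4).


R^4 = 129737*7121.5*17.686*5.8166 / ((4*pi)^2 * 1.3040e-10) = 4.615692e+18
R_max = 4.615692e+18^0.25 = 46351 m

46351 m


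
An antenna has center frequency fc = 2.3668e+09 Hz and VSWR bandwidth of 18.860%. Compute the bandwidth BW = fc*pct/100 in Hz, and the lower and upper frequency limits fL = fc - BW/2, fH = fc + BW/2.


BW = 2.3668e+09 * 18.860/100 = 4.463785e+08 Hz
fL = 2.3668e+09 - 4.463785e+08/2 = 2.144e+09 Hz
fH = 2.3668e+09 + 4.463785e+08/2 = 2.590e+09 Hz

BW=4.464e+08 Hz, fL=2.144e+09 Hz, fH=2.590e+09 Hz


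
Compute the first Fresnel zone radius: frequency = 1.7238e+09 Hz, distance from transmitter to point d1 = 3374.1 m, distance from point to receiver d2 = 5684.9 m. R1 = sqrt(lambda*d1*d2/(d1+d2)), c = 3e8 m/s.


lambda = c / f = 3.0000e+08 / 1.7238e+09 = 0.1740341 m
R1 = sqrt(0.1740341 * 3374.1 * 5684.9 / (3374.1 + 5684.9)) = 19.20 m

19.20 m


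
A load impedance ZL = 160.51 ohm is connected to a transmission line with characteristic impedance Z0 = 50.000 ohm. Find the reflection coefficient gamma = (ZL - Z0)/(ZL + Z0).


gamma = (160.51 - 50.000) / (160.51 + 50.000) = 0.5250

0.5250


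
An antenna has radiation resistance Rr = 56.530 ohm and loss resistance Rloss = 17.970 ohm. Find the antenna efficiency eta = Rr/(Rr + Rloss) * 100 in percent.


eta = 56.530 / (56.530 + 17.970) * 100 = 75.88%

75.88%


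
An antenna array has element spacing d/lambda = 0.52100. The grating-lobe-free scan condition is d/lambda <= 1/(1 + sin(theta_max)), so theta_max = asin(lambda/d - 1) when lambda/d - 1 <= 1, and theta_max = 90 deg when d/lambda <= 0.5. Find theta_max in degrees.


lambda/d - 1 = 1/0.52100 - 1 = 0.9193858
theta_max = asin(0.9193858) = 66.84 deg

66.84 deg


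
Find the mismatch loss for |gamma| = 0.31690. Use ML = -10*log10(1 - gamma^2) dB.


ML = -10 * log10(1 - 0.31690^2) = -10 * log10(0.89957439) = 0.4596 dB

0.4596 dB


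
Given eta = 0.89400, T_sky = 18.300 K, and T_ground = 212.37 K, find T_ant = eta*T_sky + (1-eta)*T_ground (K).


T_ant = 0.89400 * 18.300 + (1 - 0.89400) * 212.37 = 38.87 K

38.87 K


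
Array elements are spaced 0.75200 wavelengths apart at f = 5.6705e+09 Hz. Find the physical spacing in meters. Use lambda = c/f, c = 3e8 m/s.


lambda = c / f = 3.0000e+08 / 5.6705e+09 = 0.05290539 m
d = 0.75200 * 0.05290539 = 0.03978 m

0.03978 m


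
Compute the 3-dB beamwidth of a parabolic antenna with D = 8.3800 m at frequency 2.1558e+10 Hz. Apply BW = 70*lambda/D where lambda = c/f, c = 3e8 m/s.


lambda = c / f = 3.0000e+08 / 2.1558e+10 = 0.01391595 m
BW = 70 * 0.01391595 / 8.3800 = 0.1162 deg

0.1162 deg


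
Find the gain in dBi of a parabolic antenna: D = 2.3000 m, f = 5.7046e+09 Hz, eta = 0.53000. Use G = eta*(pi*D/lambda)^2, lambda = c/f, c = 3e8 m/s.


lambda = c / f = 3.0000e+08 / 5.7046e+09 = 0.05258914 m
G_linear = 0.53000 * (pi * 2.3000 / 0.05258914)^2 = 10005.51
G_dBi = 10 * log10(10005.51) = 40.00 dBi

40.00 dBi


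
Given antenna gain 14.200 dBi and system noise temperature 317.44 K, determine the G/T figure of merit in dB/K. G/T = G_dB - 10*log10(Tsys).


G/T = 14.200 - 10*log10(317.44) = 14.200 - 25.01662 = -10.82 dB/K

-10.82 dB/K


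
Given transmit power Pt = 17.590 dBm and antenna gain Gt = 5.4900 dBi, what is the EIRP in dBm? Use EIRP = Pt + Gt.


EIRP = Pt + Gt = 17.590 + 5.4900 = 23.08 dBm

23.08 dBm


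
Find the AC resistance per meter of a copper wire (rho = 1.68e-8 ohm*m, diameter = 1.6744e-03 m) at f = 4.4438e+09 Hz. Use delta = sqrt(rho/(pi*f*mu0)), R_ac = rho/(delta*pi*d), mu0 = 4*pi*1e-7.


delta = sqrt(1.68e-8 / (pi * 4.4438e+09 * 4*pi*1e-7)) = 9.785827e-07 m
R_ac = 1.68e-8 / (9.785827e-07 * pi * 1.6744e-03) = 3.264 ohm/m

3.264 ohm/m


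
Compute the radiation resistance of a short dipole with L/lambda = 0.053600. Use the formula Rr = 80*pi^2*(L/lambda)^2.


Rr = 80 * pi^2 * (0.053600)^2 = 80 * 9.869604 * 2.872960e-03 = 2.268 ohm

2.268 ohm


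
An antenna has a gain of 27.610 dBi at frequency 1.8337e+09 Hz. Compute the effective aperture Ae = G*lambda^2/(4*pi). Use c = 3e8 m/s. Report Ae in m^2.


lambda = c / f = 3.0000e+08 / 1.8337e+09 = 0.1636036 m
G_linear = 10^(27.610/10) = 576.7665
Ae = G_linear * lambda^2 / (4*pi) = 576.7665 * 0.1636036^2 / (4*pi) = 1.229 m^2

1.229 m^2


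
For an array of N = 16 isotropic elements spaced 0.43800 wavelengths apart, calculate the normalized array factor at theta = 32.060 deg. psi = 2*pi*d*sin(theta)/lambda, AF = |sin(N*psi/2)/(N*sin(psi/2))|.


psi = 2*pi*0.43800*sin(32.060 deg) = 1.460800 rad
AF = |sin(16*1.460800/2) / (16*sin(1.460800/2))| = 0.07220

0.07220


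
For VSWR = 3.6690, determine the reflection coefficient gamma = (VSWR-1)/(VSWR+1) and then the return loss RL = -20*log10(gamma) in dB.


gamma = (3.6690 - 1) / (3.6690 + 1) = 0.5716428
RL = -20 * log10(0.5716428) = 4.858 dB

4.858 dB


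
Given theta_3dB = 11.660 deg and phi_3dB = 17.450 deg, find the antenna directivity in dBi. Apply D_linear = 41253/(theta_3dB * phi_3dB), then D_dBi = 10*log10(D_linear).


D_linear = 41253 / (11.660 * 17.450) = 202.7503
D_dBi = 10 * log10(202.7503) = 23.07 dBi

23.07 dBi


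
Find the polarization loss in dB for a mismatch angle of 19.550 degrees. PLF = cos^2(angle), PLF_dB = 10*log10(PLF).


PLF_linear = cos^2(19.550 deg) = 0.8880232
PLF_dB = 10 * log10(0.8880232) = -0.5158 dB

-0.5158 dB


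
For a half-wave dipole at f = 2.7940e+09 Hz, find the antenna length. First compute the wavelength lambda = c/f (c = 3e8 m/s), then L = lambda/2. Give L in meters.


lambda = c / f = 3.0000e+08 / 2.7940e+09 = 0.1073729 m
L = lambda / 2 = 0.1073729 / 2 = 0.05369 m

0.05369 m


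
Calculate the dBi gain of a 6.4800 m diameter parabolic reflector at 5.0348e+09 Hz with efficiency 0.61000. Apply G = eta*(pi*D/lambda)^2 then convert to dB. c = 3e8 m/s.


lambda = c / f = 3.0000e+08 / 5.0348e+09 = 0.05958529 m
G_linear = 0.61000 * (pi * 6.4800 / 0.05958529)^2 = 71203.52
G_dBi = 10 * log10(71203.52) = 48.53 dBi

48.53 dBi


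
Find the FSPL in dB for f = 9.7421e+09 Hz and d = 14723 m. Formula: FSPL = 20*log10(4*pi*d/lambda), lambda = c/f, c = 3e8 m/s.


lambda = c / f = 3.0000e+08 / 9.7421e+09 = 0.03079418 m
FSPL = 20 * log10(4*pi*14723/0.03079418) = 135.6 dB

135.6 dB


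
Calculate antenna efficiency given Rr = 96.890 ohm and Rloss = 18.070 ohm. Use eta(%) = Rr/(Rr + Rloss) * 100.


eta = 96.890 / (96.890 + 18.070) * 100 = 84.28%

84.28%


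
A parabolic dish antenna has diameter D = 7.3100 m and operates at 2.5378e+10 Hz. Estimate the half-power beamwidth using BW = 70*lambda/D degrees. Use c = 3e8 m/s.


lambda = c / f = 3.0000e+08 / 2.5378e+10 = 0.01182126 m
BW = 70 * 0.01182126 / 7.3100 = 0.1132 deg

0.1132 deg


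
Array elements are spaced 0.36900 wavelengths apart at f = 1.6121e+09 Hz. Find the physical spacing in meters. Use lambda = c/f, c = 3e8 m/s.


lambda = c / f = 3.0000e+08 / 1.6121e+09 = 0.1860927 m
d = 0.36900 * 0.1860927 = 0.06867 m

0.06867 m


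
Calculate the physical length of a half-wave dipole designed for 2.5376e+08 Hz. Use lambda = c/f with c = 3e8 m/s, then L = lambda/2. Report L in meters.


lambda = c / f = 3.0000e+08 / 2.5376e+08 = 1.182219 m
L = lambda / 2 = 1.182219 / 2 = 0.5911 m

0.5911 m


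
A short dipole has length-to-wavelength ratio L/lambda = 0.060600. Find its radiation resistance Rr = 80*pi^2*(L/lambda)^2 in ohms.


Rr = 80 * pi^2 * (0.060600)^2 = 80 * 9.869604 * 3.672360e-03 = 2.900 ohm

2.900 ohm


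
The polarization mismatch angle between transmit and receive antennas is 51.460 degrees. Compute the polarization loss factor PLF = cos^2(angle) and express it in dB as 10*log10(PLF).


PLF_linear = cos^2(51.460 deg) = 0.3882048
PLF_dB = 10 * log10(0.3882048) = -4.109 dB

-4.109 dB


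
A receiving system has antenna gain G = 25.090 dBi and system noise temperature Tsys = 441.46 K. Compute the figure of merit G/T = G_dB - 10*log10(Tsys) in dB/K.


G/T = 25.090 - 10*log10(441.46) = 25.090 - 26.44891 = -1.359 dB/K

-1.359 dB/K


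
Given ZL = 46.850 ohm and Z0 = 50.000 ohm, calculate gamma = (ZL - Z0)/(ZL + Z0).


gamma = (46.850 - 50.000) / (46.850 + 50.000) = -0.03252

-0.03252


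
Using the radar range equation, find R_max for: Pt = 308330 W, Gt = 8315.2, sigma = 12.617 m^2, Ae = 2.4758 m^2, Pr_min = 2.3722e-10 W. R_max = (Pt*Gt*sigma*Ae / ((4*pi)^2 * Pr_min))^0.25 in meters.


R^4 = 308330*8315.2*12.617*2.4758 / ((4*pi)^2 * 2.3722e-10) = 2.137909e+18
R_max = 2.137909e+18^0.25 = 38238 m

38238 m


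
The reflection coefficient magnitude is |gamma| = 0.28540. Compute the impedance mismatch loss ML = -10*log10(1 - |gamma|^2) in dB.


ML = -10 * log10(1 - 0.28540^2) = -10 * log10(0.91854684) = 0.3690 dB

0.3690 dB


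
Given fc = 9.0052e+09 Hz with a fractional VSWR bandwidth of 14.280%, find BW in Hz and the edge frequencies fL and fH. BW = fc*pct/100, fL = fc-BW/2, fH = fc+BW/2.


BW = 9.0052e+09 * 14.280/100 = 1.285943e+09 Hz
fL = 9.0052e+09 - 1.285943e+09/2 = 8.362e+09 Hz
fH = 9.0052e+09 + 1.285943e+09/2 = 9.648e+09 Hz

BW=1.286e+09 Hz, fL=8.362e+09 Hz, fH=9.648e+09 Hz


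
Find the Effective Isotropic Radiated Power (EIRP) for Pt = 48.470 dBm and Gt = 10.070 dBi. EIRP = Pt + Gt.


EIRP = Pt + Gt = 48.470 + 10.070 = 58.54 dBm

58.54 dBm


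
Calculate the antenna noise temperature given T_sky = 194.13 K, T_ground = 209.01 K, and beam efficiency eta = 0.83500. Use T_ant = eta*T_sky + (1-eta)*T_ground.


T_ant = 0.83500 * 194.13 + (1 - 0.83500) * 209.01 = 196.6 K

196.6 K


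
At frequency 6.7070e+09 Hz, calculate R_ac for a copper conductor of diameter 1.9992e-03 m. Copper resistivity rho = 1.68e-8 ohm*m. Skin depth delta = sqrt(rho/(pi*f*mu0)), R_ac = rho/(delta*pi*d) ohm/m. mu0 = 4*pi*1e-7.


delta = sqrt(1.68e-8 / (pi * 6.7070e+09 * 4*pi*1e-7)) = 7.965456e-07 m
R_ac = 1.68e-8 / (7.965456e-07 * pi * 1.9992e-03) = 3.358 ohm/m

3.358 ohm/m


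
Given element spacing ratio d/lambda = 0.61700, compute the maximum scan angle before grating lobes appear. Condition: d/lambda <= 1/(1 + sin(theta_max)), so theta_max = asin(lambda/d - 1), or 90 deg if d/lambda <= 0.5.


lambda/d - 1 = 1/0.61700 - 1 = 0.6207455
theta_max = asin(0.6207455) = 38.37 deg

38.37 deg


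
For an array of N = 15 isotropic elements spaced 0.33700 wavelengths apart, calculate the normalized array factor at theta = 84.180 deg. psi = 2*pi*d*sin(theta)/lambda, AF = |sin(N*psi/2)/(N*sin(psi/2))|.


psi = 2*pi*0.33700*sin(84.180 deg) = 2.106519 rad
AF = |sin(15*2.106519/2) / (15*sin(2.106519/2))| = 6.966e-03

6.966e-03


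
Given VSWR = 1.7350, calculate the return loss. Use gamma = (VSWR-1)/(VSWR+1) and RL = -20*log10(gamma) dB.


gamma = (1.7350 - 1) / (1.7350 + 1) = 0.2687386
RL = -20 * log10(0.2687386) = 11.41 dB

11.41 dB


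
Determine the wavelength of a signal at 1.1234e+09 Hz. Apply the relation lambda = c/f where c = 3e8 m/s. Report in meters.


lambda = c / f = 3.0000e+08 / 1.1234e+09 = 0.2670 m

0.2670 m


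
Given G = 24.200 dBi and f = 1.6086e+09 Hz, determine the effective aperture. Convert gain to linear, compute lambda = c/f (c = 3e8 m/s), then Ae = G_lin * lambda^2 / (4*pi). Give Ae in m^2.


lambda = c / f = 3.0000e+08 / 1.6086e+09 = 0.1864976 m
G_linear = 10^(24.200/10) = 263.0268
Ae = G_linear * lambda^2 / (4*pi) = 263.0268 * 0.1864976^2 / (4*pi) = 0.7280 m^2

0.7280 m^2


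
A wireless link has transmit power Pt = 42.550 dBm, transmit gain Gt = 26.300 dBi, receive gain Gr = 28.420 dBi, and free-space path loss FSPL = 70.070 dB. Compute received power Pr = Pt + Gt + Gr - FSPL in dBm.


Pr = 42.550 + 26.300 + 28.420 - 70.070 = 27.20 dBm

27.20 dBm


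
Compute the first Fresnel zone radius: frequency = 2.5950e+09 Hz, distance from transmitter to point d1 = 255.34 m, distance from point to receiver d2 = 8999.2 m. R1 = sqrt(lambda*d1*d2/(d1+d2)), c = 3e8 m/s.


lambda = c / f = 3.0000e+08 / 2.5950e+09 = 0.1156069 m
R1 = sqrt(0.1156069 * 255.34 * 8999.2 / (255.34 + 8999.2)) = 5.358 m

5.358 m


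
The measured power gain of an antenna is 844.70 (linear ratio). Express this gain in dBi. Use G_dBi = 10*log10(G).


G_dBi = 10 * log10(844.70) = 29.27 dBi

29.27 dBi


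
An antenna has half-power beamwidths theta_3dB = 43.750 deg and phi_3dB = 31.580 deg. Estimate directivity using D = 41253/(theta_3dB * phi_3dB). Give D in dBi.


D_linear = 41253 / (43.750 * 31.580) = 29.85832
D_dBi = 10 * log10(29.85832) = 14.75 dBi

14.75 dBi


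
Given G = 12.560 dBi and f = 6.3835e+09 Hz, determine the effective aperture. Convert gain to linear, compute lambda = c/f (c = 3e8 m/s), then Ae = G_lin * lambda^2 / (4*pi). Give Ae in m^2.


lambda = c / f = 3.0000e+08 / 6.3835e+09 = 0.04699616 m
G_linear = 10^(12.560/10) = 18.03018
Ae = G_linear * lambda^2 / (4*pi) = 18.03018 * 0.04699616^2 / (4*pi) = 3.169e-03 m^2

3.169e-03 m^2


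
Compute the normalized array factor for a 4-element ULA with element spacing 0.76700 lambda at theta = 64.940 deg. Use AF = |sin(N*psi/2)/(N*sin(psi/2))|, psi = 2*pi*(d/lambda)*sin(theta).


psi = 2*pi*0.76700*sin(64.940 deg) = 4.365546 rad
AF = |sin(4*4.365546/2) / (4*sin(4.365546/2))| = 0.1953

0.1953


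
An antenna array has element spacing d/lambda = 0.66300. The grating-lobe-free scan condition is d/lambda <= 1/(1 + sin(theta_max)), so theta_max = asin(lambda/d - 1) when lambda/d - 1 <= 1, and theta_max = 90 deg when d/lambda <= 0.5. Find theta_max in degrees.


lambda/d - 1 = 1/0.66300 - 1 = 0.5082956
theta_max = asin(0.5082956) = 30.55 deg

30.55 deg


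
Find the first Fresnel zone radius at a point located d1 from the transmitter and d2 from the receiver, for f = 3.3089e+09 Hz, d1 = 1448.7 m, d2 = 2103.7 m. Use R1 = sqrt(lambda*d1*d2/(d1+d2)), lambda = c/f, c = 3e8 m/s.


lambda = c / f = 3.0000e+08 / 3.3089e+09 = 0.09066457 m
R1 = sqrt(0.09066457 * 1448.7 * 2103.7 / (1448.7 + 2103.7)) = 8.819 m

8.819 m


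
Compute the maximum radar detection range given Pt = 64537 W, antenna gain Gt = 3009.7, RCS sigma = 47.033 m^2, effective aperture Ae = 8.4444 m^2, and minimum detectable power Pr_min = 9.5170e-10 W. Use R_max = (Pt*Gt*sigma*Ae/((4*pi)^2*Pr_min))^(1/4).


R^4 = 64537*3009.7*47.033*8.4444 / ((4*pi)^2 * 9.5170e-10) = 5.133147e+17
R_max = 5.133147e+17^0.25 = 26767 m

26767 m


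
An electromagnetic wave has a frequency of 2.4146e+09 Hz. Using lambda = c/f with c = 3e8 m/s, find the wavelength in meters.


lambda = c / f = 3.0000e+08 / 2.4146e+09 = 0.1242 m

0.1242 m


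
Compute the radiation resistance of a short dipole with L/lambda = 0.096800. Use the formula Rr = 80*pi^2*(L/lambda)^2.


Rr = 80 * pi^2 * (0.096800)^2 = 80 * 9.869604 * 9.370240e-03 = 7.398 ohm

7.398 ohm


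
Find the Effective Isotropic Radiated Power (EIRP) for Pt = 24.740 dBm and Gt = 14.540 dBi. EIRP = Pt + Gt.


EIRP = Pt + Gt = 24.740 + 14.540 = 39.28 dBm

39.28 dBm


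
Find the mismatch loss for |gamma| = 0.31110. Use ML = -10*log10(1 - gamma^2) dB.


ML = -10 * log10(1 - 0.31110^2) = -10 * log10(0.90321679) = 0.4421 dB

0.4421 dB


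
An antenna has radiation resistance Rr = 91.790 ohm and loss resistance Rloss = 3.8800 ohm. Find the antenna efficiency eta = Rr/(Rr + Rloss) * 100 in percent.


eta = 91.790 / (91.790 + 3.8800) * 100 = 95.94%

95.94%


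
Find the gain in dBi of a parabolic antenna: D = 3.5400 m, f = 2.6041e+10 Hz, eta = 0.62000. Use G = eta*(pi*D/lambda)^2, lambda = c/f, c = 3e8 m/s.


lambda = c / f = 3.0000e+08 / 2.6041e+10 = 0.01152029 m
G_linear = 0.62000 * (pi * 3.5400 / 0.01152029)^2 = 577791.5
G_dBi = 10 * log10(577791.5) = 57.62 dBi

57.62 dBi


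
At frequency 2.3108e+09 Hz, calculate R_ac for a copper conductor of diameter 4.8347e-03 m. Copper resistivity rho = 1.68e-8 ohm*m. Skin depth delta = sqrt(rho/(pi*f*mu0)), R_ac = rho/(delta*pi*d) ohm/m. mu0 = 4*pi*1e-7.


delta = sqrt(1.68e-8 / (pi * 2.3108e+09 * 4*pi*1e-7)) = 1.357043e-06 m
R_ac = 1.68e-8 / (1.357043e-06 * pi * 4.8347e-03) = 0.8151 ohm/m

0.8151 ohm/m


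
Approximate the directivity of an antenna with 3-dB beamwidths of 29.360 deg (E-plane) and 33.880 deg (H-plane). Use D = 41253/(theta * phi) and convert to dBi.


D_linear = 41253 / (29.360 * 33.880) = 41.47211
D_dBi = 10 * log10(41.47211) = 16.18 dBi

16.18 dBi


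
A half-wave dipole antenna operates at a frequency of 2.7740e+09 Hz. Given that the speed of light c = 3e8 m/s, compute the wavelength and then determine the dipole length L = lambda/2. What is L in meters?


lambda = c / f = 3.0000e+08 / 2.7740e+09 = 0.1081471 m
L = lambda / 2 = 0.1081471 / 2 = 0.05407 m

0.05407 m


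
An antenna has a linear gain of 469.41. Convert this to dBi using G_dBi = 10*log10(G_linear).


G_dBi = 10 * log10(469.41) = 26.72 dBi

26.72 dBi


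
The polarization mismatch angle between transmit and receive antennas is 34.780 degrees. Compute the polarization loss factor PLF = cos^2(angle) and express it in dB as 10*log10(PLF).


PLF_linear = cos^2(34.780 deg) = 0.6746132
PLF_dB = 10 * log10(0.6746132) = -1.709 dB

-1.709 dB


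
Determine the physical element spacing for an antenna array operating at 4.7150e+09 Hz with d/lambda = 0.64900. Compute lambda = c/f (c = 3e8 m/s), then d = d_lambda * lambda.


lambda = c / f = 3.0000e+08 / 4.7150e+09 = 0.06362672 m
d = 0.64900 * 0.06362672 = 0.04129 m

0.04129 m


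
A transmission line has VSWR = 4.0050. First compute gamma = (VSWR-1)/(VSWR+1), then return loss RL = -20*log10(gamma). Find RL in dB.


gamma = (4.0050 - 1) / (4.0050 + 1) = 0.6003996
RL = -20 * log10(0.6003996) = 4.431 dB

4.431 dB


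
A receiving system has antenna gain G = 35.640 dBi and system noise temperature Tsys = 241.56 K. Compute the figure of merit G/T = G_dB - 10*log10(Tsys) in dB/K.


G/T = 35.640 - 10*log10(241.56) = 35.640 - 23.83025 = 11.81 dB/K

11.81 dB/K


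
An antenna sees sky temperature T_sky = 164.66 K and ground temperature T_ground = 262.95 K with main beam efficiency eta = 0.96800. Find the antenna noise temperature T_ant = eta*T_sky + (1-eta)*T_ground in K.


T_ant = 0.96800 * 164.66 + (1 - 0.96800) * 262.95 = 167.8 K

167.8 K


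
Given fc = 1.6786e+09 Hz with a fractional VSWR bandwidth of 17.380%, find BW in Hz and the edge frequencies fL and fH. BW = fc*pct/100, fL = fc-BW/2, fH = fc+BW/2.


BW = 1.6786e+09 * 17.380/100 = 2.917407e+08 Hz
fL = 1.6786e+09 - 2.917407e+08/2 = 1.533e+09 Hz
fH = 1.6786e+09 + 2.917407e+08/2 = 1.824e+09 Hz

BW=2.917e+08 Hz, fL=1.533e+09 Hz, fH=1.824e+09 Hz


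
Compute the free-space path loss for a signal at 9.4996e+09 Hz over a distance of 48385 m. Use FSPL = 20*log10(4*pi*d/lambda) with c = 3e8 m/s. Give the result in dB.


lambda = c / f = 3.0000e+08 / 9.4996e+09 = 0.03158028 m
FSPL = 20 * log10(4*pi*48385/0.03158028) = 145.7 dB

145.7 dB


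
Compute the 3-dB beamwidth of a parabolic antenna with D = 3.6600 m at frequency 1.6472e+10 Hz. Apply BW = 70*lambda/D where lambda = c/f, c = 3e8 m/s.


lambda = c / f = 3.0000e+08 / 1.6472e+10 = 0.01821272 m
BW = 70 * 0.01821272 / 3.6600 = 0.3483 deg

0.3483 deg


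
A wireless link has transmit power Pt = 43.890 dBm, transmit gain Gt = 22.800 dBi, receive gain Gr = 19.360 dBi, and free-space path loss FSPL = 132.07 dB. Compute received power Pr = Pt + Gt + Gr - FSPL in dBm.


Pr = 43.890 + 22.800 + 19.360 - 132.07 = -46.02 dBm

-46.02 dBm


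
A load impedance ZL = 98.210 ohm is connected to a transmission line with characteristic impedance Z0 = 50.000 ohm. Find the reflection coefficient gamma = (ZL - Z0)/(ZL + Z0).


gamma = (98.210 - 50.000) / (98.210 + 50.000) = 0.3253

0.3253


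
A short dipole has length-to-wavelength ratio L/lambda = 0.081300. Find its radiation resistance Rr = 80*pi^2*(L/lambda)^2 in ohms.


Rr = 80 * pi^2 * (0.081300)^2 = 80 * 9.869604 * 6.609690e-03 = 5.219 ohm

5.219 ohm


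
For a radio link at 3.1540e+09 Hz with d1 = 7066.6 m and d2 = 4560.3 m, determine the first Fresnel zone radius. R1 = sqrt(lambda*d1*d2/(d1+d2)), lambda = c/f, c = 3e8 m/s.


lambda = c / f = 3.0000e+08 / 3.1540e+09 = 0.09511731 m
R1 = sqrt(0.09511731 * 7066.6 * 4560.3 / (7066.6 + 4560.3)) = 16.24 m

16.24 m


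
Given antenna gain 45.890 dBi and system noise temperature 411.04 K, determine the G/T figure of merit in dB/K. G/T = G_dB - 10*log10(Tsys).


G/T = 45.890 - 10*log10(411.04) = 45.890 - 26.13884 = 19.75 dB/K

19.75 dB/K


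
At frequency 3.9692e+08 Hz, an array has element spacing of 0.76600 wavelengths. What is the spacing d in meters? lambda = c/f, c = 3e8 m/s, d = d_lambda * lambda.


lambda = c / f = 3.0000e+08 / 3.9692e+08 = 0.7558198 m
d = 0.76600 * 0.7558198 = 0.5790 m

0.5790 m


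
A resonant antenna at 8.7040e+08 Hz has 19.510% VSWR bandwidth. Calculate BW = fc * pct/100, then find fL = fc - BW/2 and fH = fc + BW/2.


BW = 8.7040e+08 * 19.510/100 = 1.698150e+08 Hz
fL = 8.7040e+08 - 1.698150e+08/2 = 7.855e+08 Hz
fH = 8.7040e+08 + 1.698150e+08/2 = 9.553e+08 Hz

BW=1.698e+08 Hz, fL=7.855e+08 Hz, fH=9.553e+08 Hz


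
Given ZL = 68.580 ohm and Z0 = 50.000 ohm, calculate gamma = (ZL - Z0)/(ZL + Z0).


gamma = (68.580 - 50.000) / (68.580 + 50.000) = 0.1567

0.1567


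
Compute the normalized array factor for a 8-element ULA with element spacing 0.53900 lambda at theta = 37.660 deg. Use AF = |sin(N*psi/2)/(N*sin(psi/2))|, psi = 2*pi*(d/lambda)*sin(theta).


psi = 2*pi*0.53900*sin(37.660 deg) = 2.069149 rad
AF = |sin(8*2.069149/2) / (8*sin(2.069149/2))| = 0.1326

0.1326


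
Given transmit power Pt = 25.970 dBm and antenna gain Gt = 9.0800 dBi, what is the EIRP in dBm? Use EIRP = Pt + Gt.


EIRP = Pt + Gt = 25.970 + 9.0800 = 35.05 dBm

35.05 dBm


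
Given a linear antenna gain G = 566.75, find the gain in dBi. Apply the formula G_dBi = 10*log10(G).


G_dBi = 10 * log10(566.75) = 27.53 dBi

27.53 dBi


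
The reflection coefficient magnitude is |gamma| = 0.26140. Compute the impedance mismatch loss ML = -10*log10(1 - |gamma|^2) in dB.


ML = -10 * log10(1 - 0.26140^2) = -10 * log10(0.93167004) = 0.3074 dB

0.3074 dB


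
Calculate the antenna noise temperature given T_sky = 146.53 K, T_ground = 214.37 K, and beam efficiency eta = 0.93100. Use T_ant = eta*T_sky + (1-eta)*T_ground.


T_ant = 0.93100 * 146.53 + (1 - 0.93100) * 214.37 = 151.2 K

151.2 K


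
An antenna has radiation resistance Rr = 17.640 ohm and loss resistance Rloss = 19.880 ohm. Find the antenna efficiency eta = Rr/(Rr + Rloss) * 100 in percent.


eta = 17.640 / (17.640 + 19.880) * 100 = 47.01%

47.01%


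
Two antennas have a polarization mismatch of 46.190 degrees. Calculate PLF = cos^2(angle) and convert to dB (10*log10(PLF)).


PLF_linear = cos^2(46.190 deg) = 0.4792366
PLF_dB = 10 * log10(0.4792366) = -3.195 dB

-3.195 dB


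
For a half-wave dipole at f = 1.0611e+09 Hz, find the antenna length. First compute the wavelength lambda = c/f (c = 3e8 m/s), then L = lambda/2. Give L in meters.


lambda = c / f = 3.0000e+08 / 1.0611e+09 = 0.2827255 m
L = lambda / 2 = 0.2827255 / 2 = 0.1414 m

0.1414 m


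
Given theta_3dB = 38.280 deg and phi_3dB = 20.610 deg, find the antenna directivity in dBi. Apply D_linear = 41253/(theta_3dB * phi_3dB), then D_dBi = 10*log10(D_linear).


D_linear = 41253 / (38.280 * 20.610) = 52.28843
D_dBi = 10 * log10(52.28843) = 17.18 dBi

17.18 dBi


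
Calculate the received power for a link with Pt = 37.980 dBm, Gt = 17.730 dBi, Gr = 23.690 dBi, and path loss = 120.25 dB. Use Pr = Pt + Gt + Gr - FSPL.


Pr = 37.980 + 17.730 + 23.690 - 120.25 = -40.85 dBm

-40.85 dBm


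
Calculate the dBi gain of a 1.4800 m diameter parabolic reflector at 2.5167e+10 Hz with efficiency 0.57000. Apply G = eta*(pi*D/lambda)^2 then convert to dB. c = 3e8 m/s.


lambda = c / f = 3.0000e+08 / 2.5167e+10 = 0.01192037 m
G_linear = 0.57000 * (pi * 1.4800 / 0.01192037)^2 = 86719.86
G_dBi = 10 * log10(86719.86) = 49.38 dBi

49.38 dBi


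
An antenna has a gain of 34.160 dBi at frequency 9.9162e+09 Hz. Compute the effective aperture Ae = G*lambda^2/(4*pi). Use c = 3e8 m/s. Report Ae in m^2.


lambda = c / f = 3.0000e+08 / 9.9162e+09 = 0.03025352 m
G_linear = 10^(34.160/10) = 2606.154
Ae = G_linear * lambda^2 / (4*pi) = 2606.154 * 0.03025352^2 / (4*pi) = 0.1898 m^2

0.1898 m^2


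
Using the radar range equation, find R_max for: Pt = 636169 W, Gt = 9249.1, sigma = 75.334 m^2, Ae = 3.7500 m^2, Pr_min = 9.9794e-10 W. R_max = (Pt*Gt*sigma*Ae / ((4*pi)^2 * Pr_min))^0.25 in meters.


R^4 = 636169*9249.1*75.334*3.7500 / ((4*pi)^2 * 9.9794e-10) = 1.054800e+19
R_max = 1.054800e+19^0.25 = 56989 m

56989 m


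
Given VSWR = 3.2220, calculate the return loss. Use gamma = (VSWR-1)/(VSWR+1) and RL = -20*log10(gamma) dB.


gamma = (3.2220 - 1) / (3.2220 + 1) = 0.5262909
RL = -20 * log10(0.5262909) = 5.575 dB

5.575 dB


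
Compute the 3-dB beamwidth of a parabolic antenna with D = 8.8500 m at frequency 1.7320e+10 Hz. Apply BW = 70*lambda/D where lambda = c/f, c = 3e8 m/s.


lambda = c / f = 3.0000e+08 / 1.7320e+10 = 0.01732102 m
BW = 70 * 0.01732102 / 8.8500 = 0.1370 deg

0.1370 deg


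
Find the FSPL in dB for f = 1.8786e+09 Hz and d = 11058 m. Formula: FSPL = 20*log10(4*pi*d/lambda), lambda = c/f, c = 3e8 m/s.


lambda = c / f = 3.0000e+08 / 1.8786e+09 = 0.1596934 m
FSPL = 20 * log10(4*pi*11058/0.1596934) = 118.8 dB

118.8 dB


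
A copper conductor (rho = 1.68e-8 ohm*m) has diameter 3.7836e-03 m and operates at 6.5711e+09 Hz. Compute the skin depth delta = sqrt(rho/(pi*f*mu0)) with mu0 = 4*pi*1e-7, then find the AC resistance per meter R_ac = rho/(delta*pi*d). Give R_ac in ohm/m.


delta = sqrt(1.68e-8 / (pi * 6.5711e+09 * 4*pi*1e-7)) = 8.047403e-07 m
R_ac = 1.68e-8 / (8.047403e-07 * pi * 3.7836e-03) = 1.756 ohm/m

1.756 ohm/m


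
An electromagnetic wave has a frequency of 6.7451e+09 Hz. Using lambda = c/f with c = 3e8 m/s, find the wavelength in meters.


lambda = c / f = 3.0000e+08 / 6.7451e+09 = 0.04448 m

0.04448 m


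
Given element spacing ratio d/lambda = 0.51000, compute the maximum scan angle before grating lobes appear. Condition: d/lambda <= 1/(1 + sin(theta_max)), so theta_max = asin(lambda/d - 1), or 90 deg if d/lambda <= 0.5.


lambda/d - 1 = 1/0.51000 - 1 = 0.9607843
theta_max = asin(0.9607843) = 73.90 deg

73.90 deg


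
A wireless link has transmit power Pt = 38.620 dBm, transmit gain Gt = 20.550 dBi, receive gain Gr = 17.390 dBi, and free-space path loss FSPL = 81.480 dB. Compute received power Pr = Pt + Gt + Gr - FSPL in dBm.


Pr = 38.620 + 20.550 + 17.390 - 81.480 = -4.92 dBm

-4.92 dBm


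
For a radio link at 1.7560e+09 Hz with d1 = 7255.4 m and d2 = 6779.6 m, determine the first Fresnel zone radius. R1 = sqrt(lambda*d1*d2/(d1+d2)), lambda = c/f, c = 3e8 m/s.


lambda = c / f = 3.0000e+08 / 1.7560e+09 = 0.1708428 m
R1 = sqrt(0.1708428 * 7255.4 * 6779.6 / (7255.4 + 6779.6)) = 24.47 m

24.47 m


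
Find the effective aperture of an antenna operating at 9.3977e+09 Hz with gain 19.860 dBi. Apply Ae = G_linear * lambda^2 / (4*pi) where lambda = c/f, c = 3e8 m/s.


lambda = c / f = 3.0000e+08 / 9.3977e+09 = 0.03192270 m
G_linear = 10^(19.860/10) = 96.82779
Ae = G_linear * lambda^2 / (4*pi) = 96.82779 * 0.03192270^2 / (4*pi) = 7.852e-03 m^2

7.852e-03 m^2


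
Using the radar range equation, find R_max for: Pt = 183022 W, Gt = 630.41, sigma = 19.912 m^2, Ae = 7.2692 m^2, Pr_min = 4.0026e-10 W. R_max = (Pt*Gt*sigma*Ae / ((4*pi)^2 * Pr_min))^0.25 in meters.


R^4 = 183022*630.41*19.912*7.2692 / ((4*pi)^2 * 4.0026e-10) = 2.642202e+17
R_max = 2.642202e+17^0.25 = 22672 m

22672 m


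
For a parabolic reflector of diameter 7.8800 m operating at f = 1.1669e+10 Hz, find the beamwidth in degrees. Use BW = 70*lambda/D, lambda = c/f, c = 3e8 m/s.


lambda = c / f = 3.0000e+08 / 1.1669e+10 = 0.02570914 m
BW = 70 * 0.02570914 / 7.8800 = 0.2284 deg

0.2284 deg


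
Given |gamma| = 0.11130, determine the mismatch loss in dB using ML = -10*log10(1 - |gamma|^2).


ML = -10 * log10(1 - 0.11130^2) = -10 * log10(0.98761231) = 0.05414 dB

0.05414 dB


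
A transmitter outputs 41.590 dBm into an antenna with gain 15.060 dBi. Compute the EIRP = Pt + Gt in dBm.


EIRP = Pt + Gt = 41.590 + 15.060 = 56.65 dBm

56.65 dBm


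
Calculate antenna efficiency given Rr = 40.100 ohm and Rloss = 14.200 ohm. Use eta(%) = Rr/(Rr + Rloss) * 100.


eta = 40.100 / (40.100 + 14.200) * 100 = 73.85%

73.85%


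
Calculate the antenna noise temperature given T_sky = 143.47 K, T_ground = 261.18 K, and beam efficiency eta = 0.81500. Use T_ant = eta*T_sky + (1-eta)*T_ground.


T_ant = 0.81500 * 143.47 + (1 - 0.81500) * 261.18 = 165.2 K

165.2 K


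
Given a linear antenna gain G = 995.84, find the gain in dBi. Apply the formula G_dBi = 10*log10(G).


G_dBi = 10 * log10(995.84) = 29.98 dBi

29.98 dBi
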